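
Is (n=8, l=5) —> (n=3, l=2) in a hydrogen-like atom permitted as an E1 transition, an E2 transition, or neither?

Δl = 2 − 5 = -3; l_i + l_f = 7.
E1 (Δl = ±1): not satisfied.
E2 (Δl = 0,±2, l_i+l_f ≥ 2): not satisfied.

neither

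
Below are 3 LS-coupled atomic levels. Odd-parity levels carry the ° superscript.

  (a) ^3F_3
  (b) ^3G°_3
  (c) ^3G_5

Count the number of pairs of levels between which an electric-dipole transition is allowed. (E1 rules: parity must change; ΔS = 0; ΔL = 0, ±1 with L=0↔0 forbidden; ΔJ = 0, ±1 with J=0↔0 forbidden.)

1

(a)–(b): allowed.
(a)–(c): forbidden (parity, ΔJ).
(b)–(c): forbidden (ΔJ).
Allowed pairs: 1 of 3.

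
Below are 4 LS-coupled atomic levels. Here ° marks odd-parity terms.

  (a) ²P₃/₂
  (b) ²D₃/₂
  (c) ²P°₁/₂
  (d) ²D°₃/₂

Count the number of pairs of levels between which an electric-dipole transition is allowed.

4

(a)–(b): forbidden (parity).
(a)–(c): allowed.
(a)–(d): allowed.
(b)–(c): allowed.
(b)–(d): allowed.
(c)–(d): forbidden (parity).
Allowed pairs: 4 of 6.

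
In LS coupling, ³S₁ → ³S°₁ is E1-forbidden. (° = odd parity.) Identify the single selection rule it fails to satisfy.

Parity must change: even → odd — ✓.
ΔS = 0: S: 1 → 1 — ✓.
ΔL = 0, ±1 (not L=0↔0): L: 0 → 0, ΔL = +0 — ✗.
ΔJ = 0, ±1 (not J=0↔0): J: 1 → 1, ΔJ = +0 — ✓.

the L=0 ↔ L=0 exclusion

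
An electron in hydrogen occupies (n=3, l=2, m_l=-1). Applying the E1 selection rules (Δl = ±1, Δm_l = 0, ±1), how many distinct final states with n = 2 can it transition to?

2

E1 requires Δl = ±1, so l_f ∈ {1, 3}; with 0 ≤ l_f ≤ n_f−1 = 1, the allowed l_f values are {1}.
For l_f = 1: m_f ∈ {m_i−1, m_i, m_i+1} ∩ [−1, 1] = {-1, 0} → 2 states.
Total: 2.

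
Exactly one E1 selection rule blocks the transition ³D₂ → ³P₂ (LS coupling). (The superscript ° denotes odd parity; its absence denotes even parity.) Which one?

parity

Reading off the term symbols: S 1→1, L 2→1, J 2→2, parity even→even.
Parity must change: even → even — fails.
ΔS = 0: S: 1 → 1 — ok.
ΔL = 0, ±1 (not L=0↔0): L: 2 → 1, ΔL = -1 — ok.
ΔJ = 0, ±1 (not J=0↔0): J: 2 → 2, ΔJ = +0 — ok.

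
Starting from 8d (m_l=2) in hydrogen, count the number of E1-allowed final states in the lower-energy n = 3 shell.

1

E1 requires Δl = ±1, so l_f ∈ {1, 3}; with 0 ≤ l_f ≤ n_f−1 = 2, the allowed l_f values are {1}.
For l_f = 1: m_f ∈ {m_i−1, m_i, m_i+1} ∩ [−1, 1] = {1} → 1 state.
Total: 1.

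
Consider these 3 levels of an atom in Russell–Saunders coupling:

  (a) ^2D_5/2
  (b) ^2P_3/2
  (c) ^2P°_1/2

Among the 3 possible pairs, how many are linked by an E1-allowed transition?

1

(a)–(b): forbidden (parity).
(a)–(c): forbidden (ΔJ).
(b)–(c): allowed.
Allowed pairs: 1 of 3.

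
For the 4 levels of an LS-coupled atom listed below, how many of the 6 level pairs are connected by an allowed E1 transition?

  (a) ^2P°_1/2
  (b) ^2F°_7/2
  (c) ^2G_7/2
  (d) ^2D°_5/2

(a)–(b): forbidden (parity, ΔL, ΔJ).
(a)–(c): forbidden (ΔL, ΔJ).
(a)–(d): forbidden (parity, ΔJ).
(b)–(c): allowed.
(b)–(d): forbidden (parity).
(c)–(d): forbidden (ΔL).
Allowed pairs: 1 of 6.

1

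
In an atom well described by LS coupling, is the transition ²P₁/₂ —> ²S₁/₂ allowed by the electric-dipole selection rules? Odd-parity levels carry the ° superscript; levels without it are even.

Reading off the term symbols: S 1/2→1/2, L 1→0, J 1/2→1/2, parity even→even.
Parity must change: even → even — violated.
ΔS = 0: S: 1/2 → 1/2 — satisfied.
ΔL = 0, ±1 (not L=0↔0): L: 1 → 0, ΔL = -1 — satisfied.
ΔJ = 0, ±1 (not J=0↔0): J: 1/2 → 1/2, ΔJ = +0 — satisfied.
Rule(s) violated: parity.

forbidden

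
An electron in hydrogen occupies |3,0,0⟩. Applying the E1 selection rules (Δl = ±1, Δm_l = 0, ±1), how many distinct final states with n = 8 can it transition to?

3

E1 requires Δl = ±1, so l_f ∈ {-1, 1}; with 0 ≤ l_f ≤ n_f−1 = 7, the allowed l_f values are {1}.
For l_f = 1: m_f ∈ {m_i−1, m_i, m_i+1} ∩ [−1, 1] = {-1, 0, 1} → 3 states.
Total: 3.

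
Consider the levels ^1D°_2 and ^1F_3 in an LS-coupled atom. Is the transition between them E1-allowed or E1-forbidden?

Parity must change: odd → even — ✓.
ΔS = 0: S: 0 → 0 — ✓.
ΔL = 0, ±1 (not L=0↔0): L: 2 → 3, ΔL = +1 — ✓.
ΔJ = 0, ±1 (not J=0↔0): J: 2 → 3, ΔJ = +1 — ✓.
All four E1 rules are satisfied.

allowed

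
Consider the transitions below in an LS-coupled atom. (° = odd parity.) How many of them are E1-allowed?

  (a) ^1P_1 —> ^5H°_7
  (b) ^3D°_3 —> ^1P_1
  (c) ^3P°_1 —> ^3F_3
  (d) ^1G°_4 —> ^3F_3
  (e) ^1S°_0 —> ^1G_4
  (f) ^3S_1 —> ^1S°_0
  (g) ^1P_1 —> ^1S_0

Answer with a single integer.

0

(a) forbidden (ΔS, ΔL, ΔJ fail)
(b) forbidden (ΔS, ΔJ fail)
(c) forbidden (ΔL, ΔJ fail)
(d) forbidden (ΔS fails)
(e) forbidden (ΔL, ΔJ fail)
(f) forbidden (ΔS, ΔL fail)
(g) forbidden (parity fails)
Total allowed: 0 of 7.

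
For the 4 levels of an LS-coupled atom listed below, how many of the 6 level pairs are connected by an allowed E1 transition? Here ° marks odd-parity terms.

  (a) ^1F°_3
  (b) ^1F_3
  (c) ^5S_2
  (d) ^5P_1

(a)–(b): allowed.
(a)–(c): forbidden (ΔS, ΔL).
(a)–(d): forbidden (ΔS, ΔL, ΔJ).
(b)–(c): forbidden (parity, ΔS, ΔL).
(b)–(d): forbidden (parity, ΔS, ΔL, ΔJ).
(c)–(d): forbidden (parity).
Allowed pairs: 1 of 6.

1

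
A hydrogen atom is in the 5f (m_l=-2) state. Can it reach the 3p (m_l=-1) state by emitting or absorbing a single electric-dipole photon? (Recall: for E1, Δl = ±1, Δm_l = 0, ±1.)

l: 3 → 1 (Δl = -2). Δl = ±1 ✗.
m_l: -2 → -1 (Δm_l = +1). |Δm_l| ≤ 1 ✓.
The transition is electric-dipole forbidden.

forbidden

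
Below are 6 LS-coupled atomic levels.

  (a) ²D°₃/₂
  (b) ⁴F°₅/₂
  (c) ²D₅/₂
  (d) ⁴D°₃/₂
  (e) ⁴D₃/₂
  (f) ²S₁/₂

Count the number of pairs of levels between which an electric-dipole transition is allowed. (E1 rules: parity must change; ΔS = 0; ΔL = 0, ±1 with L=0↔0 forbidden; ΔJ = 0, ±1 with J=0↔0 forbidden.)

(a)–(b): forbidden (parity, ΔS).
(a)–(c): allowed.
(a)–(d): forbidden (parity, ΔS).
(a)–(e): forbidden (ΔS).
(a)–(f): forbidden (ΔL).
(b)–(c): forbidden (ΔS).
(b)–(d): forbidden (parity).
(b)–(e): allowed.
(b)–(f): forbidden (ΔS, ΔL, ΔJ).
(c)–(d): forbidden (ΔS).
(c)–(e): forbidden (parity, ΔS).
(c)–(f): forbidden (parity, ΔL, ΔJ).
(d)–(e): allowed.
(d)–(f): forbidden (ΔS, ΔL).
(e)–(f): forbidden (parity, ΔS, ΔL).
Allowed pairs: 3 of 15.

3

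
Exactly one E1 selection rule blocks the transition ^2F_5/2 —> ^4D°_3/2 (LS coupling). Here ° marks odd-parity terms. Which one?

the ΔS = 0 rule

Parity must change: even → odd — passes.
ΔS = 0: S: 1/2 → 3/2 — fails.
ΔL = 0, ±1 (not L=0↔0): L: 3 → 2, ΔL = -1 — passes.
ΔJ = 0, ±1 (not J=0↔0): J: 5/2 → 3/2, ΔJ = -1 — passes.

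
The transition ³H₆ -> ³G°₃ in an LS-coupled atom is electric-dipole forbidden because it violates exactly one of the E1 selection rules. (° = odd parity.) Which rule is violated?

the ΔJ = 0, ±1 rule

Initial level: S=1, L=5, J=6, parity even. Final level: S=1, L=4, J=3, parity odd.
Parity must change: even → odd — satisfied.
ΔS = 0: S: 1 → 1 — satisfied.
ΔL = 0, ±1 (not L=0↔0): L: 5 → 4, ΔL = -1 — satisfied.
ΔJ = 0, ±1 (not J=0↔0): J: 6 → 3, ΔJ = -3 — violated.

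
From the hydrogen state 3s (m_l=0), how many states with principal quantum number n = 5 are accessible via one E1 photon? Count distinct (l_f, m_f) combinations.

E1 requires Δl = ±1, so l_f ∈ {-1, 1}; with 0 ≤ l_f ≤ n_f−1 = 4, the allowed l_f values are {1}.
For l_f = 1: m_f ∈ {m_i−1, m_i, m_i+1} ∩ [−1, 1] = {-1, 0, 1} → 3 states.
Total: 3.

3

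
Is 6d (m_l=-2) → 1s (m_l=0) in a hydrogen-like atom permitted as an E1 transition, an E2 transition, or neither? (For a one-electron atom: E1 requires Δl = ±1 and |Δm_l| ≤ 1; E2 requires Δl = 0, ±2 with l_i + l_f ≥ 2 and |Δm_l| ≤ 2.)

Δl = 0 − 2 = -2; l_i + l_f = 2.
Δm_l = +2.
E1 (Δl = ±1, |Δm_l| ≤ 1): not satisfied.
E2 (Δl = 0,±2, l_i+l_f ≥ 2, |Δm_l| ≤ 2): satisfied.

E2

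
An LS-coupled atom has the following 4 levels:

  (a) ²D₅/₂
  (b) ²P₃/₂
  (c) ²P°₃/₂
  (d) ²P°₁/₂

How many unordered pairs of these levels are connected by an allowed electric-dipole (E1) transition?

3

(a)–(b): forbidden (parity).
(a)–(c): allowed.
(a)–(d): forbidden (ΔJ).
(b)–(c): allowed.
(b)–(d): allowed.
(c)–(d): forbidden (parity).
Allowed pairs: 3 of 6.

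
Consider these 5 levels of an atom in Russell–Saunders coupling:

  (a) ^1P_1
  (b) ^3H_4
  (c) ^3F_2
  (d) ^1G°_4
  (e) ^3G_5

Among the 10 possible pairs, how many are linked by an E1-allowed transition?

(a)–(b): forbidden (parity, ΔS, ΔL, ΔJ).
(a)–(c): forbidden (parity, ΔS, ΔL).
(a)–(d): forbidden (ΔL, ΔJ).
(a)–(e): forbidden (parity, ΔS, ΔL, ΔJ).
(b)–(c): forbidden (parity, ΔL, ΔJ).
(b)–(d): forbidden (ΔS).
(b)–(e): forbidden (parity).
(c)–(d): forbidden (ΔS, ΔJ).
(c)–(e): forbidden (parity, ΔJ).
(d)–(e): forbidden (ΔS).
Allowed pairs: 0 of 10.

0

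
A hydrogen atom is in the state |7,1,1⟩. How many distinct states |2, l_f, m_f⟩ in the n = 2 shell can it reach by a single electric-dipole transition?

1

E1 requires Δl = ±1, so l_f ∈ {0, 2}; with 0 ≤ l_f ≤ n_f−1 = 1, the allowed l_f values are {0}.
For l_f = 0: m_f ∈ {m_i−1, m_i, m_i+1} ∩ [−0, 0] = {0} → 1 state.
Total: 1.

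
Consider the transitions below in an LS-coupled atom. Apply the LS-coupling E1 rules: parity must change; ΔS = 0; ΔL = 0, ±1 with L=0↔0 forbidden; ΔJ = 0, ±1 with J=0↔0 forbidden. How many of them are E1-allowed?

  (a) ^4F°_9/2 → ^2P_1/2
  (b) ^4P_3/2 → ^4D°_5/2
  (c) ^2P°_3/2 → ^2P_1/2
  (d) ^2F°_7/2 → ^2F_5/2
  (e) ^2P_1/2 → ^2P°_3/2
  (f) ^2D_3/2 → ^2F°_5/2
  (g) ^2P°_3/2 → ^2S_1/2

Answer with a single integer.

(a) forbidden (ΔS, ΔL, ΔJ fail)
(b) allowed
(c) allowed
(d) allowed
(e) allowed
(f) allowed
(g) allowed
Total allowed: 6 of 7.

6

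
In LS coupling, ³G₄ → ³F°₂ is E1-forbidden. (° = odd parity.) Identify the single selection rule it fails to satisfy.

the ΔJ = 0, ±1 rule

Initial level: S=1, L=4, J=4, parity even. Final level: S=1, L=3, J=2, parity odd.
Parity must change: even → odd — ok.
ΔS = 0: S: 1 → 1 — ok.
ΔL = 0, ±1 (not L=0↔0): L: 4 → 3, ΔL = -1 — ok.
ΔJ = 0, ±1 (not J=0↔0): J: 4 → 2, ΔJ = -2 — fails.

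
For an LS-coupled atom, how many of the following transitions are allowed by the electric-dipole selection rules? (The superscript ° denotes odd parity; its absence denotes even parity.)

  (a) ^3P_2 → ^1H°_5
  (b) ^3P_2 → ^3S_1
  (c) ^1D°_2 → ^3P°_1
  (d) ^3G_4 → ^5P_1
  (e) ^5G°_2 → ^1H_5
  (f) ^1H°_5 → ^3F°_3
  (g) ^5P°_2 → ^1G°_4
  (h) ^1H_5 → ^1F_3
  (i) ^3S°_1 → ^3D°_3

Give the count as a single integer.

0

(a) forbidden (ΔS, ΔL, ΔJ fail)
(b) forbidden (parity fails)
(c) forbidden (parity, ΔS fail)
(d) forbidden (parity, ΔS, ΔL, ΔJ fail)
(e) forbidden (ΔS, ΔJ fail)
(f) forbidden (parity, ΔS, ΔL, ΔJ fail)
(g) forbidden (parity, ΔS, ΔL, ΔJ fail)
(h) forbidden (parity, ΔL, ΔJ fail)
(i) forbidden (parity, ΔL, ΔJ fail)
Total allowed: 0 of 9.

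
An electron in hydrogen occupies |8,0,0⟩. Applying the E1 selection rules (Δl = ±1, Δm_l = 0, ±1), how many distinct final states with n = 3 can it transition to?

E1 requires Δl = ±1, so l_f ∈ {-1, 1}; with 0 ≤ l_f ≤ n_f−1 = 2, the allowed l_f values are {1}.
For l_f = 1: m_f ∈ {m_i−1, m_i, m_i+1} ∩ [−1, 1] = {-1, 0, 1} → 3 states.
Total: 3.

3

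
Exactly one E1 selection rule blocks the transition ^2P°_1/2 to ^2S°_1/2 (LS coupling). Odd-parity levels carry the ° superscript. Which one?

parity

Reading off the term symbols: S 1/2→1/2, L 1→0, J 1/2→1/2, parity odd→odd.
Parity must change: odd → odd — ✗.
ΔS = 0: S: 1/2 → 1/2 — ✓.
ΔL = 0, ±1 (not L=0↔0): L: 1 → 0, ΔL = -1 — ✓.
ΔJ = 0, ±1 (not J=0↔0): J: 1/2 → 1/2, ΔJ = +0 — ✓.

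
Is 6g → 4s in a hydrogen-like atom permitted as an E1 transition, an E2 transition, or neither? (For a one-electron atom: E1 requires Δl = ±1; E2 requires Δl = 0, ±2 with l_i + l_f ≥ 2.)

Δl = 0 − 4 = -4; l_i + l_f = 4.
E1 (Δl = ±1): not satisfied.
E2 (Δl = 0,±2, l_i+l_f ≥ 2): not satisfied.

neither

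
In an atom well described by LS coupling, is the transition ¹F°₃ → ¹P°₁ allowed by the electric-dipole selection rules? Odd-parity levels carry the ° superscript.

Parity must change: odd → odd — ✗.
ΔS = 0: S: 0 → 0 — ✓.
ΔL = 0, ±1 (not L=0↔0): L: 3 → 1, ΔL = -2 — ✗.
ΔJ = 0, ±1 (not J=0↔0): J: 3 → 1, ΔJ = -2 — ✗.
Rule(s) violated: parity, ΔL, ΔJ.

forbidden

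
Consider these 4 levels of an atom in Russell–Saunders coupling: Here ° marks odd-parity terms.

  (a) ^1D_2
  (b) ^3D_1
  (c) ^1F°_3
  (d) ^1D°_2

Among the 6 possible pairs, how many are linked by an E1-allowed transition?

2

(a)–(b): forbidden (parity, ΔS).
(a)–(c): allowed.
(a)–(d): allowed.
(b)–(c): forbidden (ΔS, ΔJ).
(b)–(d): forbidden (ΔS).
(c)–(d): forbidden (parity).
Allowed pairs: 2 of 6.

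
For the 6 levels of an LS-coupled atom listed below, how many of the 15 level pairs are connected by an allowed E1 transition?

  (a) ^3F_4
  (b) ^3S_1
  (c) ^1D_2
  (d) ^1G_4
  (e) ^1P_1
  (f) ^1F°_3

(a)–(b): forbidden (parity, ΔL, ΔJ).
(a)–(c): forbidden (parity, ΔS, ΔJ).
(a)–(d): forbidden (parity, ΔS).
(a)–(e): forbidden (parity, ΔS, ΔL, ΔJ).
(a)–(f): forbidden (ΔS).
(b)–(c): forbidden (parity, ΔS, ΔL).
(b)–(d): forbidden (parity, ΔS, ΔL, ΔJ).
(b)–(e): forbidden (parity, ΔS).
(b)–(f): forbidden (ΔS, ΔL, ΔJ).
(c)–(d): forbidden (parity, ΔL, ΔJ).
(c)–(e): forbidden (parity).
(c)–(f): allowed.
(d)–(e): forbidden (parity, ΔL, ΔJ).
(d)–(f): allowed.
(e)–(f): forbidden (ΔL, ΔJ).
Allowed pairs: 2 of 15.

2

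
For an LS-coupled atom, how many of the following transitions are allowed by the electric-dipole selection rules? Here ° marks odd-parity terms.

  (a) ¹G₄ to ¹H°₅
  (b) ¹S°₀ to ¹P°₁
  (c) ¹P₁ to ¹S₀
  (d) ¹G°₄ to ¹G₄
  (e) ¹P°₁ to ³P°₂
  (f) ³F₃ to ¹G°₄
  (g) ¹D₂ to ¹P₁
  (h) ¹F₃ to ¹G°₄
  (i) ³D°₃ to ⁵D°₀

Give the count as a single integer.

(a) allowed
(b) forbidden (parity fails)
(c) forbidden (parity fails)
(d) allowed
(e) forbidden (parity, ΔS fail)
(f) forbidden (ΔS fails)
(g) forbidden (parity fails)
(h) allowed
(i) forbidden (parity, ΔS, ΔJ fail)
Total allowed: 3 of 9.

3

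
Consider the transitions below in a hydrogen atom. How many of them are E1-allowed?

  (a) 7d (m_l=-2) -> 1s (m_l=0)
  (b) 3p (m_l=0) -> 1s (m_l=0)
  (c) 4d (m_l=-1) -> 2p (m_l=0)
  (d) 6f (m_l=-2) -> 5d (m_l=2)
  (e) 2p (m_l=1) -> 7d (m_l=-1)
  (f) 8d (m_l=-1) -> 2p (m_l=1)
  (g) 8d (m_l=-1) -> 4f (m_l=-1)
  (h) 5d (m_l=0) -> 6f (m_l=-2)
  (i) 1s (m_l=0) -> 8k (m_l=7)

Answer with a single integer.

(a) forbidden — Δl = -2 (E1 requires Δl = ±1); Δm_l = +2 (E1 requires Δm_l = 0, ±1)
(b) allowed
(c) allowed
(d) forbidden — Δm_l = +4 (E1 requires Δm_l = 0, ±1)
(e) forbidden — Δm_l = -2 (E1 requires Δm_l = 0, ±1)
(f) forbidden — Δm_l = +2 (E1 requires Δm_l = 0, ±1)
(g) allowed
(h) forbidden — Δm_l = -2 (E1 requires Δm_l = 0, ±1)
(i) forbidden — Δl = +7 (E1 requires Δl = ±1); Δm_l = +7 (E1 requires Δm_l = 0, ±1)
Total allowed: 3 of 9.

3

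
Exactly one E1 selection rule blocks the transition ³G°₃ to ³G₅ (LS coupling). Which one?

the ΔJ = 0, ±1 rule

Reading off the term symbols: S 1→1, L 4→4, J 3→5, parity odd→even.
Parity must change: odd → even — ✓.
ΔS = 0: S: 1 → 1 — ✓.
ΔL = 0, ±1 (not L=0↔0): L: 4 → 4, ΔL = +0 — ✓.
ΔJ = 0, ±1 (not J=0↔0): J: 3 → 5, ΔJ = +2 — ✗.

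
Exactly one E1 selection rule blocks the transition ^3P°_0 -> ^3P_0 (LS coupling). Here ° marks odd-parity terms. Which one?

the J=0 ↔ J=0 exclusion

Parity must change: odd → even — ok.
ΔS = 0: S: 1 → 1 — ok.
ΔL = 0, ±1 (not L=0↔0): L: 1 → 1, ΔL = +0 — ok.
ΔJ = 0, ±1 (not J=0↔0): J: 0 → 0, ΔJ = +0 — fails.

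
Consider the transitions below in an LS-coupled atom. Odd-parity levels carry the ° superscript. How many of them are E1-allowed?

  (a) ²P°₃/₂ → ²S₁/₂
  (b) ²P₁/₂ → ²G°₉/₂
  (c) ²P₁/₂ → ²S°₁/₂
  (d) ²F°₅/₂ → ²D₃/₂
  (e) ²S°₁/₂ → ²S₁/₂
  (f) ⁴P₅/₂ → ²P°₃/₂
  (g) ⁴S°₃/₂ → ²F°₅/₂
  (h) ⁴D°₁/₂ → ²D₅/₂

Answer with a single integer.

3

(a) allowed
(b) forbidden (ΔL, ΔJ fail)
(c) allowed
(d) allowed
(e) forbidden (ΔL fails)
(f) forbidden (ΔS fails)
(g) forbidden (parity, ΔS, ΔL fail)
(h) forbidden (ΔS, ΔJ fail)
Total allowed: 3 of 8.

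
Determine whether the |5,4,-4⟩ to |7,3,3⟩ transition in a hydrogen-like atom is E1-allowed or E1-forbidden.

Initial l = 4, final l = 3, so Δl = -1. E1 requires Δl = ±1: satisfied.
m_l: -4 → 3 (Δm_l = +7). |Δm_l| ≤ 1 violated.
The transition is electric-dipole forbidden.

forbidden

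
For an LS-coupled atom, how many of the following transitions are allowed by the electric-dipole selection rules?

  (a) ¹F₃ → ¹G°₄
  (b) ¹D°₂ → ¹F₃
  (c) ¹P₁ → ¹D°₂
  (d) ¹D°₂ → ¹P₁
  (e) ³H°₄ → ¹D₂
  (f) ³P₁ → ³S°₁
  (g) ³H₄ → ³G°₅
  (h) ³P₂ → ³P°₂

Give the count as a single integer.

(a) allowed
(b) allowed
(c) allowed
(d) allowed
(e) forbidden (ΔS, ΔL, ΔJ fail)
(f) allowed
(g) allowed
(h) allowed
Total allowed: 7 of 8.

7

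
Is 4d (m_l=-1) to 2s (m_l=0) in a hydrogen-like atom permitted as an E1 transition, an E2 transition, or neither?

E2

Δl = 0 − 2 = -2; l_i + l_f = 2.
Δm_l = +1.
E1 (Δl = ±1, |Δm_l| ≤ 1): not satisfied.
E2 (Δl = 0,±2, l_i+l_f ≥ 2, |Δm_l| ≤ 2): satisfied.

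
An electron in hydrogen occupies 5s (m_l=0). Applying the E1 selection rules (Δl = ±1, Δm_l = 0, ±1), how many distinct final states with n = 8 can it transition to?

E1 requires Δl = ±1, so l_f ∈ {-1, 1}; with 0 ≤ l_f ≤ n_f−1 = 7, the allowed l_f values are {1}.
For l_f = 1: m_f ∈ {m_i−1, m_i, m_i+1} ∩ [−1, 1] = {-1, 0, 1} → 3 states.
Total: 3.

3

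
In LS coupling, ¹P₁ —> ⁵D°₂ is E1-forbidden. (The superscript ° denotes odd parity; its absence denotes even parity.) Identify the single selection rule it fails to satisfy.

Reading off the term symbols: S 0→2, L 1→2, J 1→2, parity even→odd.
Parity must change: even → odd — ✓.
ΔL = 0, ±1 (not L=0↔0): L: 1 → 2, ΔL = +1 — ✓.
ΔS = 0: S: 0 → 2 — ✗.
ΔJ = 0, ±1 (not J=0↔0): J: 1 → 2, ΔJ = +1 — ✓.

the ΔS = 0 rule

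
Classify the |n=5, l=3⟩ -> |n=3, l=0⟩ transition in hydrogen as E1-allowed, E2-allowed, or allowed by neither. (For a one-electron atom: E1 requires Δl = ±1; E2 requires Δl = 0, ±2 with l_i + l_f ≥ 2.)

neither

Δl = 0 − 3 = -3; l_i + l_f = 3.
E1 (Δl = ±1): not satisfied.
E2 (Δl = 0,±2, l_i+l_f ≥ 2): not satisfied.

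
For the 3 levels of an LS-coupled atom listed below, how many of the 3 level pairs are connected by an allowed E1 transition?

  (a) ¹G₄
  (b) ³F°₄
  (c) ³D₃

(a)–(b): forbidden (ΔS).
(a)–(c): forbidden (parity, ΔS, ΔL).
(b)–(c): allowed.
Allowed pairs: 1 of 3.

1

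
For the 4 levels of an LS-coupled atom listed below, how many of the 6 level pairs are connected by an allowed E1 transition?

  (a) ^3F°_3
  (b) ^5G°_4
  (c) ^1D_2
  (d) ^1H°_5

0

(a)–(b): forbidden (parity, ΔS).
(a)–(c): forbidden (ΔS).
(a)–(d): forbidden (parity, ΔS, ΔL, ΔJ).
(b)–(c): forbidden (ΔS, ΔL, ΔJ).
(b)–(d): forbidden (parity, ΔS).
(c)–(d): forbidden (ΔL, ΔJ).
Allowed pairs: 0 of 6.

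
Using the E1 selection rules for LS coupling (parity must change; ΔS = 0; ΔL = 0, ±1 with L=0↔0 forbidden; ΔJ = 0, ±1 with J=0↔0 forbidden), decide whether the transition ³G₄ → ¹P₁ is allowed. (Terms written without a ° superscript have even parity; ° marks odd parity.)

forbidden

Reading off the term symbols: S 1→0, L 4→1, J 4→1, parity even→even.
ΔS = 0: S: 1 → 0 — ✗.
ΔJ = 0, ±1 (not J=0↔0): J: 4 → 1, ΔJ = -3 — ✗.
Parity must change: even → even — ✗.
ΔL = 0, ±1 (not L=0↔0): L: 4 → 1, ΔL = -3 — ✗.
Rule(s) violated: parity, ΔS, ΔL, ΔJ.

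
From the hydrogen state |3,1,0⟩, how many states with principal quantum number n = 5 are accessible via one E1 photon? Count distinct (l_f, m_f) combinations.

4

E1 requires Δl = ±1, so l_f ∈ {0, 2}; with 0 ≤ l_f ≤ n_f−1 = 4, the allowed l_f values are {0, 2}.
For l_f = 0: m_f ∈ {m_i−1, m_i, m_i+1} ∩ [−0, 0] = {0} → 1 state.
For l_f = 2: m_f ∈ {m_i−1, m_i, m_i+1} ∩ [−2, 2] = {-1, 0, 1} → 3 states.
Total: 4.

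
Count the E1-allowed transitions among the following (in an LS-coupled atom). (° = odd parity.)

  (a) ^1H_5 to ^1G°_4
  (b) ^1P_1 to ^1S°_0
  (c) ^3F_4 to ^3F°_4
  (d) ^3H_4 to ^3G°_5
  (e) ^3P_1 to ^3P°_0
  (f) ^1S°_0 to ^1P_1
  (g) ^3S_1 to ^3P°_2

7

(a) allowed
(b) allowed
(c) allowed
(d) allowed
(e) allowed
(f) allowed
(g) allowed
Total allowed: 7 of 7.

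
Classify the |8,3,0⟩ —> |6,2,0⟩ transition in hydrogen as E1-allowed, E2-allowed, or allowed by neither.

Δl = 2 − 3 = -1; l_i + l_f = 5.
Δm_l = +0.
E1 (Δl = ±1, |Δm_l| ≤ 1): satisfied.
E2 (Δl = 0,±2, l_i+l_f ≥ 2, |Δm_l| ≤ 2): not satisfied.

E1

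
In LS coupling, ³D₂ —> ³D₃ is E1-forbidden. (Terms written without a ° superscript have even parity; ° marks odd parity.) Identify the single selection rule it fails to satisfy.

Reading off the term symbols: S 1→1, L 2→2, J 2→3, parity even→even.
ΔS = 0: S: 1 → 1 — satisfied.
ΔJ = 0, ±1 (not J=0↔0): J: 2 → 3, ΔJ = +1 — satisfied.
ΔL = 0, ±1 (not L=0↔0): L: 2 → 2, ΔL = +0 — satisfied.
Parity must change: even → even — violated.

parity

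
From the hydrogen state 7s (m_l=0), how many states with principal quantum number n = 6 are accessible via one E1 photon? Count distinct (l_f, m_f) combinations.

3

E1 requires Δl = ±1, so l_f ∈ {-1, 1}; with 0 ≤ l_f ≤ n_f−1 = 5, the allowed l_f values are {1}.
For l_f = 1: m_f ∈ {m_i−1, m_i, m_i+1} ∩ [−1, 1] = {-1, 0, 1} → 3 states.
Total: 3.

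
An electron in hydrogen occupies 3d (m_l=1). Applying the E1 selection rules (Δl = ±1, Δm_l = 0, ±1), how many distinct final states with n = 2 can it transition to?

E1 requires Δl = ±1, so l_f ∈ {1, 3}; with 0 ≤ l_f ≤ n_f−1 = 1, the allowed l_f values are {1}.
For l_f = 1: m_f ∈ {m_i−1, m_i, m_i+1} ∩ [−1, 1] = {0, 1} → 2 states.
Total: 2.

2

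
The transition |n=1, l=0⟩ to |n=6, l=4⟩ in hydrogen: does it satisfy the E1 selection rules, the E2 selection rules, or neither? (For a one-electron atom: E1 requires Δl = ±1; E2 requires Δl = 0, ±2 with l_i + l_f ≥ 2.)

Δl = 4 − 0 = +4; l_i + l_f = 4.
E1 (Δl = ±1): not satisfied.
E2 (Δl = 0,±2, l_i+l_f ≥ 2): not satisfied.

neither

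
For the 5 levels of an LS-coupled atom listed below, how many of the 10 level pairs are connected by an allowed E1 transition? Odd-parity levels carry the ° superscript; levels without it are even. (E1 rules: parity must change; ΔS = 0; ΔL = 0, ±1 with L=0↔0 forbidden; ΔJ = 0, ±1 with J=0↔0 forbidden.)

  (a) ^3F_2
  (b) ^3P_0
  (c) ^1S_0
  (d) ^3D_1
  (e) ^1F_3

0

(a)–(b): forbidden (parity, ΔL, ΔJ).
(a)–(c): forbidden (parity, ΔS, ΔL, ΔJ).
(a)–(d): forbidden (parity).
(a)–(e): forbidden (parity, ΔS).
(b)–(c): forbidden (parity, ΔS, ΔJ).
(b)–(d): forbidden (parity).
(b)–(e): forbidden (parity, ΔS, ΔL, ΔJ).
(c)–(d): forbidden (parity, ΔS, ΔL).
(c)–(e): forbidden (parity, ΔL, ΔJ).
(d)–(e): forbidden (parity, ΔS, ΔJ).
Allowed pairs: 0 of 10.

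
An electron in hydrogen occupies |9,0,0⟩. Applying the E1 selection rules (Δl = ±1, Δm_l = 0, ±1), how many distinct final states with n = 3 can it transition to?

3

E1 requires Δl = ±1, so l_f ∈ {-1, 1}; with 0 ≤ l_f ≤ n_f−1 = 2, the allowed l_f values are {1}.
For l_f = 1: m_f ∈ {m_i−1, m_i, m_i+1} ∩ [−1, 1] = {-1, 0, 1} → 3 states.
Total: 3.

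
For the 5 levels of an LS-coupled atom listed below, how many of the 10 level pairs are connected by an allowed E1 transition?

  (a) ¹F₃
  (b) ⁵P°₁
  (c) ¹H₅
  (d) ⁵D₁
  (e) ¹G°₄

3

(a)–(b): forbidden (ΔS, ΔL, ΔJ).
(a)–(c): forbidden (parity, ΔL, ΔJ).
(a)–(d): forbidden (parity, ΔS, ΔJ).
(a)–(e): allowed.
(b)–(c): forbidden (ΔS, ΔL, ΔJ).
(b)–(d): allowed.
(b)–(e): forbidden (parity, ΔS, ΔL, ΔJ).
(c)–(d): forbidden (parity, ΔS, ΔL, ΔJ).
(c)–(e): allowed.
(d)–(e): forbidden (ΔS, ΔL, ΔJ).
Allowed pairs: 3 of 10.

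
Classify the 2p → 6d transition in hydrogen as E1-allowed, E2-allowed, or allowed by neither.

Δl = 2 − 1 = +1; l_i + l_f = 3.
E1 (Δl = ±1): satisfied.
E2 (Δl = 0,±2, l_i+l_f ≥ 2): not satisfied.

E1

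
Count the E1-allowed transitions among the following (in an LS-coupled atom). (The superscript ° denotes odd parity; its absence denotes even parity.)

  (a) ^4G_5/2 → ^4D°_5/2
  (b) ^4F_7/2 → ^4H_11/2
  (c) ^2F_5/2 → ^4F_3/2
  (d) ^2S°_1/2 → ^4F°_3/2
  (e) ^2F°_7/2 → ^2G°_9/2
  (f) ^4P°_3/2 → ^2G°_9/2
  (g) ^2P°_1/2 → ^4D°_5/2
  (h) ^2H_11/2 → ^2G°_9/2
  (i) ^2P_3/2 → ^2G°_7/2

1

(a) forbidden (ΔL fails)
(b) forbidden (parity, ΔL, ΔJ fail)
(c) forbidden (parity, ΔS fail)
(d) forbidden (parity, ΔS, ΔL fail)
(e) forbidden (parity fails)
(f) forbidden (parity, ΔS, ΔL, ΔJ fail)
(g) forbidden (parity, ΔS, ΔJ fail)
(h) allowed
(i) forbidden (ΔL, ΔJ fail)
Total allowed: 1 of 9.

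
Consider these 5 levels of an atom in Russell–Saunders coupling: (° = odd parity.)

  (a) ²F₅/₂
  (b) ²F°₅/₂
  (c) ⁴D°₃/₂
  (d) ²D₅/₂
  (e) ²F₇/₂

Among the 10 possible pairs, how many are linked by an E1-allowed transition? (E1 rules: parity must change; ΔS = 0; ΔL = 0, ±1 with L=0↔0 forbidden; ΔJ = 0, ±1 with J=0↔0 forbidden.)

3

(a)–(b): allowed.
(a)–(c): forbidden (ΔS).
(a)–(d): forbidden (parity).
(a)–(e): forbidden (parity).
(b)–(c): forbidden (parity, ΔS).
(b)–(d): allowed.
(b)–(e): allowed.
(c)–(d): forbidden (ΔS).
(c)–(e): forbidden (ΔS, ΔJ).
(d)–(e): forbidden (parity).
Allowed pairs: 3 of 10.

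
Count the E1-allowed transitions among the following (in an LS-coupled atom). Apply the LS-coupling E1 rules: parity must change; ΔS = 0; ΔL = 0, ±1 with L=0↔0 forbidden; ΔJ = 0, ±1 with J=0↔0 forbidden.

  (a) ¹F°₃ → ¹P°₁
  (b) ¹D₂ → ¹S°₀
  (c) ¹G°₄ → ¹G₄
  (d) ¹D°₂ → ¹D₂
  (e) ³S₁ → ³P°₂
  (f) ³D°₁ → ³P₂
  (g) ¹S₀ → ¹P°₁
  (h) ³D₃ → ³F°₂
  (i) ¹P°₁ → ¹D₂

7

(a) forbidden (parity, ΔL, ΔJ fail)
(b) forbidden (ΔL, ΔJ fail)
(c) allowed
(d) allowed
(e) allowed
(f) allowed
(g) allowed
(h) allowed
(i) allowed
Total allowed: 7 of 9.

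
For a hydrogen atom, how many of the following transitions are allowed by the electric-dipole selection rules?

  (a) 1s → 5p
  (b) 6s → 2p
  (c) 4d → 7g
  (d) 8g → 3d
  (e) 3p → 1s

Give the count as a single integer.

(a) allowed
(b) allowed
(c) forbidden — Δl = +2 (E1 requires Δl = ±1)
(d) forbidden — Δl = -2 (E1 requires Δl = ±1)
(e) allowed
Total allowed: 3 of 5.

3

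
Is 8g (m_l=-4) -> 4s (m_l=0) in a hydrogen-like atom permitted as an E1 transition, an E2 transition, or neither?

Δl = 0 − 4 = -4; l_i + l_f = 4.
Δm_l = +4.
E1 (Δl = ±1, |Δm_l| ≤ 1): not satisfied.
E2 (Δl = 0,±2, l_i+l_f ≥ 2, |Δm_l| ≤ 2): not satisfied.

neither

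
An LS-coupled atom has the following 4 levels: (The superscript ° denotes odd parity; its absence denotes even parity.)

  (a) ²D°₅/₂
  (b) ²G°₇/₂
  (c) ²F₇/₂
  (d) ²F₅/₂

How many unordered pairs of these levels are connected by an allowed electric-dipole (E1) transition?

(a)–(b): forbidden (parity, ΔL).
(a)–(c): allowed.
(a)–(d): allowed.
(b)–(c): allowed.
(b)–(d): allowed.
(c)–(d): forbidden (parity).
Allowed pairs: 4 of 6.

4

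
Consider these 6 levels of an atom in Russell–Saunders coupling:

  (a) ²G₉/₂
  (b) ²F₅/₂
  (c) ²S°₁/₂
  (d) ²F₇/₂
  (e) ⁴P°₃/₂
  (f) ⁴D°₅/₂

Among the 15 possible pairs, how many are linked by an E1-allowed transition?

0

(a)–(b): forbidden (parity, ΔJ).
(a)–(c): forbidden (ΔL, ΔJ).
(a)–(d): forbidden (parity).
(a)–(e): forbidden (ΔS, ΔL, ΔJ).
(a)–(f): forbidden (ΔS, ΔL, ΔJ).
(b)–(c): forbidden (ΔL, ΔJ).
(b)–(d): forbidden (parity).
(b)–(e): forbidden (ΔS, ΔL).
(b)–(f): forbidden (ΔS).
(c)–(d): forbidden (ΔL, ΔJ).
(c)–(e): forbidden (parity, ΔS).
(c)–(f): forbidden (parity, ΔS, ΔL, ΔJ).
(d)–(e): forbidden (ΔS, ΔL, ΔJ).
(d)–(f): forbidden (ΔS).
(e)–(f): forbidden (parity).
Allowed pairs: 0 of 15.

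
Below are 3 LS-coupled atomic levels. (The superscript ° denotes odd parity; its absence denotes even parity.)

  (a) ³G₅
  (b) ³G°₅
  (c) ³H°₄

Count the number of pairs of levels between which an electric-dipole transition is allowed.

2

(a)–(b): allowed.
(a)–(c): allowed.
(b)–(c): forbidden (parity).
Allowed pairs: 2 of 3.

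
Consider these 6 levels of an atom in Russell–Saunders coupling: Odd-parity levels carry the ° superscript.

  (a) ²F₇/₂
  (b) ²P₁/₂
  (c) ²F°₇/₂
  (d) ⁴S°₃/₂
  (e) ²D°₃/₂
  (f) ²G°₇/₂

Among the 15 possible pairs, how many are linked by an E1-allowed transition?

3

(a)–(b): forbidden (parity, ΔL, ΔJ).
(a)–(c): allowed.
(a)–(d): forbidden (ΔS, ΔL, ΔJ).
(a)–(e): forbidden (ΔJ).
(a)–(f): allowed.
(b)–(c): forbidden (ΔL, ΔJ).
(b)–(d): forbidden (ΔS).
(b)–(e): allowed.
(b)–(f): forbidden (ΔL, ΔJ).
(c)–(d): forbidden (parity, ΔS, ΔL, ΔJ).
(c)–(e): forbidden (parity, ΔJ).
(c)–(f): forbidden (parity).
(d)–(e): forbidden (parity, ΔS, ΔL).
(d)–(f): forbidden (parity, ΔS, ΔL, ΔJ).
(e)–(f): forbidden (parity, ΔL, ΔJ).
Allowed pairs: 3 of 15.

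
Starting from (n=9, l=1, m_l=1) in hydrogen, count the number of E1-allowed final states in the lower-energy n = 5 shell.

E1 requires Δl = ±1, so l_f ∈ {0, 2}; with 0 ≤ l_f ≤ n_f−1 = 4, the allowed l_f values are {0, 2}.
For l_f = 0: m_f ∈ {m_i−1, m_i, m_i+1} ∩ [−0, 0] = {0} → 1 state.
For l_f = 2: m_f ∈ {m_i−1, m_i, m_i+1} ∩ [−2, 2] = {0, 1, 2} → 3 states.
Total: 4.

4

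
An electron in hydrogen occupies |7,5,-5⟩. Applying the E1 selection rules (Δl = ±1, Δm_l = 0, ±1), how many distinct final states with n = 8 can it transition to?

E1 requires Δl = ±1, so l_f ∈ {4, 6}; with 0 ≤ l_f ≤ n_f−1 = 7, the allowed l_f values are {4, 6}.
For l_f = 4: m_f ∈ {m_i−1, m_i, m_i+1} ∩ [−4, 4] = {-4} → 1 state.
For l_f = 6: m_f ∈ {m_i−1, m_i, m_i+1} ∩ [−6, 6] = {-6, -5, -4} → 3 states.
Total: 4.

4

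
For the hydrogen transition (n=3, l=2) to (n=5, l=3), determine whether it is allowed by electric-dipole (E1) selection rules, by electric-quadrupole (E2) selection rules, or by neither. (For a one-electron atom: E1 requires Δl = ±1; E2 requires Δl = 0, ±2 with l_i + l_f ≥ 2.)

E1

Δl = 3 − 2 = +1; l_i + l_f = 5.
E1 (Δl = ±1): satisfied.
E2 (Δl = 0,±2, l_i+l_f ≥ 2): not satisfied.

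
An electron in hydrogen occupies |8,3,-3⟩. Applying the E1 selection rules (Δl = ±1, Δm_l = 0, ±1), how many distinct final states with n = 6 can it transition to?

E1 requires Δl = ±1, so l_f ∈ {2, 4}; with 0 ≤ l_f ≤ n_f−1 = 5, the allowed l_f values are {2, 4}.
For l_f = 2: m_f ∈ {m_i−1, m_i, m_i+1} ∩ [−2, 2] = {-2} → 1 state.
For l_f = 4: m_f ∈ {m_i−1, m_i, m_i+1} ∩ [−4, 4] = {-4, -3, -2} → 3 states.
Total: 4.

4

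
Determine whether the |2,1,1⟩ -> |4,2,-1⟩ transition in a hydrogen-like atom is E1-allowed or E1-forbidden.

forbidden

l: 1 → 2 (Δl = +1). Δl = ±1 ✓.
m_l: 1 → -1 (Δm_l = -2). |Δm_l| ≤ 1 ✗.
The transition is electric-dipole forbidden.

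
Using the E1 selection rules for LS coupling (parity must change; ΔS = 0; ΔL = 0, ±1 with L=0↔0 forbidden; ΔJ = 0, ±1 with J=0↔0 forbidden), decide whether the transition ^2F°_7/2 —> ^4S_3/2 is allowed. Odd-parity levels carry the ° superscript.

Initial level: S=1/2, L=3, J=7/2, parity odd. Final level: S=3/2, L=0, J=3/2, parity even.
Parity must change: odd → even — passes.
ΔS = 0: S: 1/2 → 3/2 — fails.
ΔL = 0, ±1 (not L=0↔0): L: 3 → 0, ΔL = -3 — fails.
ΔJ = 0, ±1 (not J=0↔0): J: 7/2 → 3/2, ΔJ = -2 — fails.
Rule(s) violated: ΔS, ΔL, ΔJ.

forbidden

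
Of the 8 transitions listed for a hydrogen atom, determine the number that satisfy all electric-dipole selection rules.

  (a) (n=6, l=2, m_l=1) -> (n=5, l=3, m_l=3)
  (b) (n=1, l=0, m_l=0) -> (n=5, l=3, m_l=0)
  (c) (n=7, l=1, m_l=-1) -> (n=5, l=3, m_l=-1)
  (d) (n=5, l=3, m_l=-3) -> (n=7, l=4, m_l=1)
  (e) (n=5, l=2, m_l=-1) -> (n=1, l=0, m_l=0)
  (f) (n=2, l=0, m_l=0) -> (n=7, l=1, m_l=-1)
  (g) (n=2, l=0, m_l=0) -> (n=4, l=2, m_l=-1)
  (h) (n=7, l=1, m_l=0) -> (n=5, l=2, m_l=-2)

1

(a) forbidden — Δm_l = +2 (E1 requires Δm_l = 0, ±1)
(b) forbidden — Δl = +3 (E1 requires Δl = ±1)
(c) forbidden — Δl = +2 (E1 requires Δl = ±1)
(d) forbidden — Δm_l = +4 (E1 requires Δm_l = 0, ±1)
(e) forbidden — Δl = -2 (E1 requires Δl = ±1)
(f) allowed
(g) forbidden — Δl = +2 (E1 requires Δl = ±1)
(h) forbidden — Δm_l = -2 (E1 requires Δm_l = 0, ±1)
Total allowed: 1 of 8.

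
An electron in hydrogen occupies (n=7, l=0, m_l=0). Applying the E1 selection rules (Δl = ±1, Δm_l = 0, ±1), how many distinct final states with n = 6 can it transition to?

E1 requires Δl = ±1, so l_f ∈ {-1, 1}; with 0 ≤ l_f ≤ n_f−1 = 5, the allowed l_f values are {1}.
For l_f = 1: m_f ∈ {m_i−1, m_i, m_i+1} ∩ [−1, 1] = {-1, 0, 1} → 3 states.
Total: 3.

3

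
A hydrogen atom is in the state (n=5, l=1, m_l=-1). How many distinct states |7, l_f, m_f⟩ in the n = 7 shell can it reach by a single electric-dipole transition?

4

E1 requires Δl = ±1, so l_f ∈ {0, 2}; with 0 ≤ l_f ≤ n_f−1 = 6, the allowed l_f values are {0, 2}.
For l_f = 0: m_f ∈ {m_i−1, m_i, m_i+1} ∩ [−0, 0] = {0} → 1 state.
For l_f = 2: m_f ∈ {m_i−1, m_i, m_i+1} ∩ [−2, 2] = {-2, -1, 0} → 3 states.
Total: 4.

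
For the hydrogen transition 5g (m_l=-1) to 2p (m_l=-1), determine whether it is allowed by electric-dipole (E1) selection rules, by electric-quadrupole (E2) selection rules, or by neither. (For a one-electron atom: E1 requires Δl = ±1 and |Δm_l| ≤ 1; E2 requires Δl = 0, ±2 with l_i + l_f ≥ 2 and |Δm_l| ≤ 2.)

Δl = 1 − 4 = -3; l_i + l_f = 5.
Δm_l = +0.
E1 (Δl = ±1, |Δm_l| ≤ 1): not satisfied.
E2 (Δl = 0,±2, l_i+l_f ≥ 2, |Δm_l| ≤ 2): not satisfied.

neither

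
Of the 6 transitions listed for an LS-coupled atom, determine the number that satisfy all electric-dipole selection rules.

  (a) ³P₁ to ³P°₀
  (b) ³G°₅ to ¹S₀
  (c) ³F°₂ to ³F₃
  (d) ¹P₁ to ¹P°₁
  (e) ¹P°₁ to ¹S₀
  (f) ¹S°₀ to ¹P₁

5

(a) allowed
(b) forbidden (ΔS, ΔL, ΔJ fail)
(c) allowed
(d) allowed
(e) allowed
(f) allowed
Total allowed: 5 of 6.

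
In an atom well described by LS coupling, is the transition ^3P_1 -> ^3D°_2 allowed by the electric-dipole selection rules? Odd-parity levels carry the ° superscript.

ΔS = 0: S: 1 → 1 — satisfied.
ΔJ = 0, ±1 (not J=0↔0): J: 1 → 2, ΔJ = +1 — satisfied.
ΔL = 0, ±1 (not L=0↔0): L: 1 → 2, ΔL = +1 — satisfied.
Parity must change: even → odd — satisfied.
All four E1 rules are satisfied.

allowed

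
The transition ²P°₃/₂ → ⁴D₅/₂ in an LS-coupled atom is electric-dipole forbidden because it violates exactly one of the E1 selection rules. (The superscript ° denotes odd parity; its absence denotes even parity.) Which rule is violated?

Parity must change: odd → even — passes.
ΔS = 0: S: 1/2 → 3/2 — fails.
ΔL = 0, ±1 (not L=0↔0): L: 1 → 2, ΔL = +1 — passes.
ΔJ = 0, ±1 (not J=0↔0): J: 3/2 → 5/2, ΔJ = +1 — passes.

the ΔS = 0 rule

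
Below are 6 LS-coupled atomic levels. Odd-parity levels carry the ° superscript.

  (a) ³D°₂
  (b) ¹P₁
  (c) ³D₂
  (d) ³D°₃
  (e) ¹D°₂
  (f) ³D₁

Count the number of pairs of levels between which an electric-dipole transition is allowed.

(a)–(b): forbidden (ΔS).
(a)–(c): allowed.
(a)–(d): forbidden (parity).
(a)–(e): forbidden (parity, ΔS).
(a)–(f): allowed.
(b)–(c): forbidden (parity, ΔS).
(b)–(d): forbidden (ΔS, ΔJ).
(b)–(e): allowed.
(b)–(f): forbidden (parity, ΔS).
(c)–(d): allowed.
(c)–(e): forbidden (ΔS).
(c)–(f): forbidden (parity).
(d)–(e): forbidden (parity, ΔS).
(d)–(f): forbidden (ΔJ).
(e)–(f): forbidden (ΔS).
Allowed pairs: 4 of 15.

4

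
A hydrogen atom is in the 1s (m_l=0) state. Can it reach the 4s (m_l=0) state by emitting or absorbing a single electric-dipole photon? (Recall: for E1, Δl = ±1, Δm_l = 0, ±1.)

Δl = 0 − 0 = +0; the E1 rule Δl = ±1 is ✗.
Δm_l = 0 − (0) = +0. E1 requires Δm_l = 0, ±1: ✓.
The transition is electric-dipole forbidden.

forbidden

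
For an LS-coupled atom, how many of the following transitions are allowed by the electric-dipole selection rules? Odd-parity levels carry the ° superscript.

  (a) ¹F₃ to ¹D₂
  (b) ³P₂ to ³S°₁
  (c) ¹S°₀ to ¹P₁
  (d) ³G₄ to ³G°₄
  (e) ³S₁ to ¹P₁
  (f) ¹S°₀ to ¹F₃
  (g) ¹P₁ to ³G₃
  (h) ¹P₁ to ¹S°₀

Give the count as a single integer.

(a) forbidden (parity fails)
(b) allowed
(c) allowed
(d) allowed
(e) forbidden (parity, ΔS fail)
(f) forbidden (ΔL, ΔJ fail)
(g) forbidden (parity, ΔS, ΔL, ΔJ fail)
(h) allowed
Total allowed: 4 of 8.

4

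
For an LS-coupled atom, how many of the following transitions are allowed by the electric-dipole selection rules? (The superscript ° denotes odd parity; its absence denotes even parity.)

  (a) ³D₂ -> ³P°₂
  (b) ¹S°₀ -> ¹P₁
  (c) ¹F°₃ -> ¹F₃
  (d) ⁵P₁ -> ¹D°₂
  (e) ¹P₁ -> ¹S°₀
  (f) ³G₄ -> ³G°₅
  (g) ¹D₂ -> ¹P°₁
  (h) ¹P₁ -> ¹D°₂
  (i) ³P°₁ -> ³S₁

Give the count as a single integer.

(a) allowed
(b) allowed
(c) allowed
(d) forbidden (ΔS fails)
(e) allowed
(f) allowed
(g) allowed
(h) allowed
(i) allowed
Total allowed: 8 of 9.

8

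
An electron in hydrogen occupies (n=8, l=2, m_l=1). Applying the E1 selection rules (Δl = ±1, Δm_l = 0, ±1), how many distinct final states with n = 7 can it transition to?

5

E1 requires Δl = ±1, so l_f ∈ {1, 3}; with 0 ≤ l_f ≤ n_f−1 = 6, the allowed l_f values are {1, 3}.
For l_f = 1: m_f ∈ {m_i−1, m_i, m_i+1} ∩ [−1, 1] = {0, 1} → 2 states.
For l_f = 3: m_f ∈ {m_i−1, m_i, m_i+1} ∩ [−3, 3] = {0, 1, 2} → 3 states.
Total: 5.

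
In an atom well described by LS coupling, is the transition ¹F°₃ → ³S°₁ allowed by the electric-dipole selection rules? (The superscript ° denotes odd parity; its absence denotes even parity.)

Initial level: S=0, L=3, J=3, parity odd. Final level: S=1, L=0, J=1, parity odd.
Parity must change: odd → odd — ✗.
ΔS = 0: S: 0 → 1 — ✗.
ΔL = 0, ±1 (not L=0↔0): L: 3 → 0, ΔL = -3 — ✗.
ΔJ = 0, ±1 (not J=0↔0): J: 3 → 1, ΔJ = -2 — ✗.
Rule(s) violated: parity, ΔS, ΔL, ΔJ.

forbidden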